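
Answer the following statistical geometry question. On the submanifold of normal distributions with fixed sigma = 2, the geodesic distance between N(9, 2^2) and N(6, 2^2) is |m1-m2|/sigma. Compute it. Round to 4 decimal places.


On the fixed-variance normal subfamily, geodesic distance = |m1-m2|/sigma.
|9 - 6| = 3.
sigma = 2.
d = 3/2 = 1.5000

1.5000


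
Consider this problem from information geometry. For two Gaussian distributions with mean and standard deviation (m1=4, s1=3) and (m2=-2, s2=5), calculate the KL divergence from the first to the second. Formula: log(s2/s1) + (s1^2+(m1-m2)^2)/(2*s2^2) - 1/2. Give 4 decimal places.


KL divergence between normal distributions:
KL = log(s2/s1) + (s1^2 + (m1-m2)^2)/(2*s2^2) - 1/2.
log(5/3) = 0.510826.
(3^2 + (4--2)^2)/(2*5^2) = (9 + 36)/50 = 0.9.
KL = 0.510826 + 0.9 - 0.5 = 0.9108

0.9108


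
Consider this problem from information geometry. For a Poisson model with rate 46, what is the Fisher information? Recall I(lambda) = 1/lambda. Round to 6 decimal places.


Fisher information for Poisson: I(lambda) = 1/lambda.
lambda = 46.
I(lambda) = 1/46 = 0.021739

0.021739


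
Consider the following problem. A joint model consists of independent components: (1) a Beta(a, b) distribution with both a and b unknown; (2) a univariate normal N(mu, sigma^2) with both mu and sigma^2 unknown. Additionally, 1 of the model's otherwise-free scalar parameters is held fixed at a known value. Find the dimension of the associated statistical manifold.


The dimension of a statistical manifold equals the number of free
(independent) real parameters of the model. For a product of independent
blocks the parameter counts add.
- Beta (a, b): 2.
- normal (mu, sigma^2): 2.
Total = 2 + 2 = 4.
1 parameter(s) fixed at known values: 4 - 1 = 3.
Dimension = 3

3


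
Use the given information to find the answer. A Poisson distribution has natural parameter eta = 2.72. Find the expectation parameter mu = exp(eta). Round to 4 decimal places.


Expectation parameter for Poisson exponential family:
mu = exp(eta).
eta = 2.72.
mu = exp(2.72) = 15.1803

15.1803


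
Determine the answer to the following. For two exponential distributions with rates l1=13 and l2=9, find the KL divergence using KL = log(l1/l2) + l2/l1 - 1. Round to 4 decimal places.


KL divergence for exponential family:
KL = log(l1/l2) + l2/l1 - 1.
log(13/9) = 0.367725.
9/13 = 0.692308.
KL = 0.367725 + 0.692308 - 1 = 0.0600

0.0600


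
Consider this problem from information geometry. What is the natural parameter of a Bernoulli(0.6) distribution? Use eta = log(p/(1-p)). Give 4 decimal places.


Natural parameter for Bernoulli: eta = log(p/(1-p)).
p = 0.6, 1-p = 0.4.
p/(1-p) = 1.5.
eta = log(1.5) = 0.4055

0.4055


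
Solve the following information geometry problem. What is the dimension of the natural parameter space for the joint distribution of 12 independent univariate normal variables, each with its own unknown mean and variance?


Exponential family dimension calculation:
Each univariate normal has two natural parameters (mu/sigma^2 and -1/(2 sigma^2)).
With 12 independent components, dim = 2 * 12 = 24.

24


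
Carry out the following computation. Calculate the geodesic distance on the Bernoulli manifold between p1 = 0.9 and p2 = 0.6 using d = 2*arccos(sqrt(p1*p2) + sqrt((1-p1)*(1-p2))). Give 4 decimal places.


Geodesic distance on Bernoulli manifold:
d(p1,p2) = 2*arccos(sqrt(p1*p2) + sqrt((1-p1)*(1-p2))).
sqrt(p1*p2) = sqrt(0.9*0.6) = 0.734847.
sqrt((1-p1)*(1-p2)) = sqrt(0.1*0.4) = 0.2.
arg = 0.734847 + 0.2 = 0.934847.
d = 2*arccos(0.934847) = 0.7259

0.7259


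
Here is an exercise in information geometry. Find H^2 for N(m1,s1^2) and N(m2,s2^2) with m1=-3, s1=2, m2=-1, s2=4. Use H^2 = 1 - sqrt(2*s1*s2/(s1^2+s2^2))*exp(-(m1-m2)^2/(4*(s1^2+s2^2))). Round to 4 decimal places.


Squared Hellinger distance for Gaussians:
H^2 = 1 - sqrt(2*s1*s2/(s1^2+s2^2)) * exp(-(m1-m2)^2/(4*(s1^2+s2^2))).
s1^2 = 4, s2^2 = 16, s1^2+s2^2 = 20.
sqrt(2*2*4/(20)) = 0.894427.
(m1-m2)^2 = (-2)^2 = 4.
exp(-4/(4*20)) = exp(-0.05) = 0.951229.
H^2 = 1 - 0.894427*0.951229 = 0.1492

0.1492


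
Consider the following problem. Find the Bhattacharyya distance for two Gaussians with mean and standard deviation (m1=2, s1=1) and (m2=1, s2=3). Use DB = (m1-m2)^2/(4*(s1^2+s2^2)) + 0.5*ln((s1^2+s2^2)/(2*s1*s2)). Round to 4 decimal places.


Bhattacharyya distance between two Gaussians:
DB = (m1-m2)^2/(4*(s1^2+s2^2)) + (1/2)*ln((s1^2+s2^2)/(2*s1*s2)).
(m1-m2)^2 = (1)^2 = 1.
s1^2+s2^2 = 1 + 9 = 10.
term1 = 1/40 = 0.025.
term2 = 0.5*ln(10/6.0) = 0.255413.
DB = 0.025 + 0.255413 = 0.2804

0.2804


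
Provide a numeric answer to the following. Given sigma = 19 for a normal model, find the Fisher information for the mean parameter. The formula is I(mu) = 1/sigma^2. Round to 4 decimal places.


The Fisher information for the mean of a normal distribution is I(mu) = 1/sigma^2.
sigma = 19, so sigma^2 = 361.
I(mu) = 1/361 = 0.0028

0.0028


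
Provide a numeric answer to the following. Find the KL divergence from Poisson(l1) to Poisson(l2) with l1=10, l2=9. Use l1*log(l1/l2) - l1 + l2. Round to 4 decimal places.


KL divergence for Poisson:
KL = l1*log(l1/l2) - l1 + l2.
l1 = 10, l2 = 9.
log(10/9) = 0.105361.
l1*log(l1/l2) = 10 * 0.105361 = 1.053605.
KL = 1.053605 - 10 + 9 = 0.0536

0.0536


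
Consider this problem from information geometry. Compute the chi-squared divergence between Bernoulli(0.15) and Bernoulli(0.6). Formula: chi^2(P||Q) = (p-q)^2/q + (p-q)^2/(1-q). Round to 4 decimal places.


Chi-squared divergence between Bernoulli distributions:
chi^2 = (p-q)^2/q + (p-q)^2/(1-q).
p = 0.15, q = 0.6, p-q = -0.45.
(p-q)^2 = 0.2025.
term1 = 0.2025/0.6 = 0.3375.
term2 = 0.2025/0.4 = 0.50625.
chi^2 = 0.3375 + 0.50625 = 0.8437

0.8437


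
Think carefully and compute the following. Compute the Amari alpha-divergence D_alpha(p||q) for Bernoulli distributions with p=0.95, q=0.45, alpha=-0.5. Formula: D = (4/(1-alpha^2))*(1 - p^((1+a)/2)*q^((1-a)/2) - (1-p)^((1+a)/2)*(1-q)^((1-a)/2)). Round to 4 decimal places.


Amari alpha-divergence:
D = (4/(1-alpha^2))*(1 - p^((1+a)/2)*q^((1-a)/2) - (1-p)^((1+a)/2)*(1-q)^((1-a)/2)).
alpha = -0.5, p = 0.95, q = 0.45.
e1 = (1+alpha)/2 = 0.25, e2 = (1-alpha)/2 = 0.75.
t1 = p^e1 * q^e2 = 0.95^0.25 * 0.45^0.75 = 0.542426.
t2 = (1-p)^e1 * (1-q)^e2 = 0.05^0.25 * 0.55^0.75 = 0.302005.
4/(1-alpha^2) = 5.333333.
D = 5.333333*(1 - 0.542426 - 0.302005) = 0.8297

0.8297


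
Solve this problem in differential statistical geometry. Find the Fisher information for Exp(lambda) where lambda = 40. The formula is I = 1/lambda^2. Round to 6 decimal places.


Fisher information for exponential: I(lambda) = 1/lambda^2.
lambda = 40, lambda^2 = 1600.
I = 1/1600 = 0.000625

0.000625


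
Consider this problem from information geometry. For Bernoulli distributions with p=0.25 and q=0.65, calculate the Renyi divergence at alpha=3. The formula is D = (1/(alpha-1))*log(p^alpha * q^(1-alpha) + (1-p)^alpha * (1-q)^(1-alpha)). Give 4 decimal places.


Renyi divergence of order alpha between Bernoulli distributions:
D = (1/(alpha-1))*log(p^alpha * q^(1-alpha) + (1-p)^alpha * (1-q)^(1-alpha)).
alpha = 3, p = 0.25, q = 0.65.
p^alpha * q^(1-alpha) = 0.25^3 * 0.65^-2 = 0.036982.
(1-p)^alpha * (1-q)^(1-alpha) = 0.75^3 * 0.35^-2 = 3.443878.
sum = 0.036982 + 3.443878 = 3.48086.
D = (1/2)*log(3.48086) = 0.6236

0.6236


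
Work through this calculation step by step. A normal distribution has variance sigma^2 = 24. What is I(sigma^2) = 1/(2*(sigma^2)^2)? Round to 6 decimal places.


Fisher information for variance: I(sigma^2) = 1/(2*sigma^4).
sigma^2 = 24, so sigma^4 = 576.
I = 1/(2*576) = 1/1152 = 0.000868

0.000868


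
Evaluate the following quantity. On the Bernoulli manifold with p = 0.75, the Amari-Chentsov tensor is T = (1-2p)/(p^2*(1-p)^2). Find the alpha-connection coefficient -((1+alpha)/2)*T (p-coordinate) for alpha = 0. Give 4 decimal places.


Skewness (Amari-Chentsov) tensor: T = (1-2p)/(p^2*(1-p)^2).
p = 0.75, 1-2p = -0.5, p^2 = 0.5625, (1-p)^2 = 0.0625.
T = -0.5/(0.5625 * 0.0625) = -14.222222.
In the p-coordinate, Gamma^(alpha) = Gamma^(0) - (alpha/2)*T with Gamma^(0) = (1/2)*g'(p) = -T/2,
so Gamma^(alpha) = -((1+alpha)/2)*T.
alpha = 0, -(1+alpha)/2 = -0.5.
Gamma = -0.5 * -14.222222 = 7.1111

7.1111


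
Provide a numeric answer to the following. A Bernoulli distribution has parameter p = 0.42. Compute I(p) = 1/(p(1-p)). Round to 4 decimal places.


For Bernoulli(p), Fisher information is I(p) = 1/(p*(1-p)).
p = 0.42, 1-p = 0.58.
p*(1-p) = 0.2436.
I(p) = 1/0.2436 = 4.1051

4.1051


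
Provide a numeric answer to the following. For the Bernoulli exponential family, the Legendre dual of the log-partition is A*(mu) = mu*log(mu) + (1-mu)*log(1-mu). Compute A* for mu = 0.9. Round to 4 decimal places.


Legendre transform for Bernoulli:
A*(mu) = mu*log(mu) + (1-mu)*log(1-mu).
mu = 0.9, 1-mu = 0.1.
mu*log(mu) = 0.9*log(0.9) = -0.094824.
(1-mu)*log(1-mu) = 0.1*log(0.1) = -0.230259.
A* = -0.094824 + -0.230259 = -0.3251

-0.3251


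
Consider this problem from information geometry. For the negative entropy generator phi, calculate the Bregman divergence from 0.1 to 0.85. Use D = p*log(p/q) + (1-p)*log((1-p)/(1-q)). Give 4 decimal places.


Bregman divergence with negative entropy generator:
D = p*log(p/q) + (1-p)*log((1-p)/(1-q)).
p = 0.1, q = 0.85.
p*log(p/q) = 0.1*log(0.1/0.85) = -0.214007.
(1-p)*log((1-p)/(1-q)) = 0.9*log(0.9/0.15) = 1.612584.
D = -0.214007 + 1.612584 = 1.3986

1.3986


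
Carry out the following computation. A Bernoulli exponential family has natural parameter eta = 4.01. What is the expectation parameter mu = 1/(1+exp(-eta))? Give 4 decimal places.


Dual coordinate (expectation parameter) for Bernoulli:
mu = 1/(1+exp(-eta)).
eta = 4.01.
exp(-eta) = exp(-4.01) = 0.018133.
mu = 1/(1+0.018133) = 0.9822

0.9822


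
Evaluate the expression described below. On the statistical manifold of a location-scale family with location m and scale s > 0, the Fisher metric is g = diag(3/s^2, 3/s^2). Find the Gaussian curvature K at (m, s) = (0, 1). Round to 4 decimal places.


The metric has the form g = (A dm^2 + B ds^2)/s^2 with A = 3, B = 3.
Substitute u = sqrt(A/B)*m: g = B*(du^2 + ds^2)/s^2, i.e. B times the
Poincare upper half-plane metric, which has constant Gaussian curvature -1.
Scaling a 2D metric by a constant c divides the Gaussian curvature by c,
so K = -1/B = -1/(3) = -0.3333 everywhere (the point (m, s) = (0, 1) is irrelevant:
the curvature is constant).
The requested Gaussian curvature is K = -0.3333.

-0.3333


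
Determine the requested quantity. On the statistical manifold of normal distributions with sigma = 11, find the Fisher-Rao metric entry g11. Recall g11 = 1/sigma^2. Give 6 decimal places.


For the 2-parameter normal family, the Fisher metric has:
  g11 = 1/sigma^2, g22 = 2/sigma^2.
sigma = 11, sigma^2 = 121.
g11 = 0.008264

0.008264


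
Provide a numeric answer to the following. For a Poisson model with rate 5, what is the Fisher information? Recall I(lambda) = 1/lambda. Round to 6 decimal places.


Fisher information for Poisson: I(lambda) = 1/lambda.
lambda = 5.
I(lambda) = 1/5 = 0.200000

0.200000


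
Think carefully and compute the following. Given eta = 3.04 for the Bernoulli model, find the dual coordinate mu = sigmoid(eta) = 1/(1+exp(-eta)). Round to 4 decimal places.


Dual coordinate (expectation parameter) for Bernoulli:
mu = 1/(1+exp(-eta)).
eta = 3.04.
exp(-eta) = exp(-3.04) = 0.047835.
mu = 1/(1+0.047835) = 0.9543

0.9543


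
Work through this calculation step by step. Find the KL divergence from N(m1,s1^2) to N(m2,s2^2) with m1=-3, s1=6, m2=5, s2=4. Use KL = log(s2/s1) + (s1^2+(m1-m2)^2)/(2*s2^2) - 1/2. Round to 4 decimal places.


KL divergence between normal distributions:
KL = log(s2/s1) + (s1^2 + (m1-m2)^2)/(2*s2^2) - 1/2.
log(4/6) = -0.405465.
(6^2 + (-3-5)^2)/(2*4^2) = (36 + 64)/32 = 3.125.
KL = -0.405465 + 3.125 - 0.5 = 2.2195

2.2195


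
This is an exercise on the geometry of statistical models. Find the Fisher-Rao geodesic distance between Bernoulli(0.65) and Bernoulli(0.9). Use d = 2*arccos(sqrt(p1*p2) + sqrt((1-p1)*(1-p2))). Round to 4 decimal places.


Geodesic distance on Bernoulli manifold:
d(p1,p2) = 2*arccos(sqrt(p1*p2) + sqrt((1-p1)*(1-p2))).
sqrt(p1*p2) = sqrt(0.65*0.9) = 0.764853.
sqrt((1-p1)*(1-p2)) = sqrt(0.35*0.1) = 0.187083.
arg = 0.764853 + 0.187083 = 0.951936.
d = 2*arccos(0.951936) = 0.6226

0.6226


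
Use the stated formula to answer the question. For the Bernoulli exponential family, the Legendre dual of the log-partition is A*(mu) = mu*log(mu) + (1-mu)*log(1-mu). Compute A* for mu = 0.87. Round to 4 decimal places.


Legendre transform for Bernoulli:
A*(mu) = mu*log(mu) + (1-mu)*log(1-mu).
mu = 0.87, 1-mu = 0.13.
mu*log(mu) = 0.87*log(0.87) = -0.121158.
(1-mu)*log(1-mu) = 0.13*log(0.13) = -0.265229.
A* = -0.121158 + -0.265229 = -0.3864

-0.3864


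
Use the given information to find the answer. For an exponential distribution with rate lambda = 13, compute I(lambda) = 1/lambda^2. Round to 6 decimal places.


Fisher information for exponential: I(lambda) = 1/lambda^2.
lambda = 13, lambda^2 = 169.
I = 1/169 = 0.005917

0.005917


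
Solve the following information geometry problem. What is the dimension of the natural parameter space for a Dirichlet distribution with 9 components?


Exponential family dimension calculation:
Dirichlet with 9 components has 9 natural parameters.

9


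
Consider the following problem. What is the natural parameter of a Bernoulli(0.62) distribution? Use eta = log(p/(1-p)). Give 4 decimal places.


Natural parameter for Bernoulli: eta = log(p/(1-p)).
p = 0.62, 1-p = 0.38.
p/(1-p) = 1.631579.
eta = log(1.631579) = 0.4895

0.4895


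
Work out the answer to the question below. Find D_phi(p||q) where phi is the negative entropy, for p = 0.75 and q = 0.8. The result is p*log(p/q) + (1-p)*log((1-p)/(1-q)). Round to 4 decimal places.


Bregman divergence with negative entropy generator:
D = p*log(p/q) + (1-p)*log((1-p)/(1-q)).
p = 0.75, q = 0.8.
p*log(p/q) = 0.75*log(0.75/0.8) = -0.048404.
(1-p)*log((1-p)/(1-q)) = 0.25*log(0.25/0.2) = 0.055786.
D = -0.048404 + 0.055786 = 0.0074

0.0074


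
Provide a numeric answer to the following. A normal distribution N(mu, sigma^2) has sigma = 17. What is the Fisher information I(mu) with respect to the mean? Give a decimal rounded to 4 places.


The Fisher information for the mean of a normal distribution is I(mu) = 1/sigma^2.
sigma = 17, so sigma^2 = 289.
I(mu) = 1/289 = 0.0035

0.0035


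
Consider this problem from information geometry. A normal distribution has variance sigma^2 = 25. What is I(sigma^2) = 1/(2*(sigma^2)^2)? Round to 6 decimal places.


Fisher information for variance: I(sigma^2) = 1/(2*sigma^4).
sigma^2 = 25, so sigma^4 = 625.
I = 1/(2*625) = 1/1250 = 0.000800

0.000800


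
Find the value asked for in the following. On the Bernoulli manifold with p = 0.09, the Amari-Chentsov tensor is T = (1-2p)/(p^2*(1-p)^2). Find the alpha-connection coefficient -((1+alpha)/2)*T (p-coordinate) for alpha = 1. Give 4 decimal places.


Skewness (Amari-Chentsov) tensor: T = (1-2p)/(p^2*(1-p)^2).
p = 0.09, 1-2p = 0.82, p^2 = 0.0081, (1-p)^2 = 0.8281.
T = 0.82/(0.0081 * 0.8281) = 122.249206.
In the p-coordinate, Gamma^(alpha) = Gamma^(0) - (alpha/2)*T with Gamma^(0) = (1/2)*g'(p) = -T/2,
so Gamma^(alpha) = -((1+alpha)/2)*T.
alpha = 1, -(1+alpha)/2 = -1.0.
Gamma = -1.0 * 122.249206 = -122.2492

-122.2492


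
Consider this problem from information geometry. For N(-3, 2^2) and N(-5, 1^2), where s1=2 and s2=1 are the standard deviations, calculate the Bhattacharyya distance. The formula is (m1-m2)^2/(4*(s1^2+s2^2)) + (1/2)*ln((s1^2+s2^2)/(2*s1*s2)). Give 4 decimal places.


Bhattacharyya distance between two Gaussians:
DB = (m1-m2)^2/(4*(s1^2+s2^2)) + (1/2)*ln((s1^2+s2^2)/(2*s1*s2)).
(m1-m2)^2 = (2)^2 = 4.
s1^2+s2^2 = 4 + 1 = 5.
term1 = 4/20 = 0.2.
term2 = 0.5*ln(5/4.0) = 0.111572.
DB = 0.2 + 0.111572 = 0.3116

0.3116


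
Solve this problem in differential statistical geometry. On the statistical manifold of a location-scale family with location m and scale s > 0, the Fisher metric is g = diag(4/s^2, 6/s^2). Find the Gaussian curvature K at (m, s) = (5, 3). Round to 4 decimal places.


The metric has the form g = (A dm^2 + B ds^2)/s^2 with A = 4, B = 6.
Substitute u = sqrt(A/B)*m: g = B*(du^2 + ds^2)/s^2, i.e. B times the
Poincare upper half-plane metric, which has constant Gaussian curvature -1.
Scaling a 2D metric by a constant c divides the Gaussian curvature by c,
so K = -1/B = -1/(6) = -0.1667 everywhere (the point (m, s) = (5, 3) is irrelevant:
the curvature is constant).
The requested Gaussian curvature is K = -0.1667.

-0.1667


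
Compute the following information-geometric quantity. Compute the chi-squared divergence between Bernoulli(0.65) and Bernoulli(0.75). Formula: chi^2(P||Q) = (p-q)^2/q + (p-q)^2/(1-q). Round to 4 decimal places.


Chi-squared divergence between Bernoulli distributions:
chi^2 = (p-q)^2/q + (p-q)^2/(1-q).
p = 0.65, q = 0.75, p-q = -0.1.
(p-q)^2 = 0.01.
term1 = 0.01/0.75 = 0.013333.
term2 = 0.01/0.25 = 0.04.
chi^2 = 0.013333 + 0.04 = 0.0533

0.0533


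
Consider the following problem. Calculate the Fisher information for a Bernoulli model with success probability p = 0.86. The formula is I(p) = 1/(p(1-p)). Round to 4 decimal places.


For Bernoulli(p), Fisher information is I(p) = 1/(p*(1-p)).
p = 0.86, 1-p = 0.14.
p*(1-p) = 0.1204.
I(p) = 1/0.1204 = 8.3056

8.3056


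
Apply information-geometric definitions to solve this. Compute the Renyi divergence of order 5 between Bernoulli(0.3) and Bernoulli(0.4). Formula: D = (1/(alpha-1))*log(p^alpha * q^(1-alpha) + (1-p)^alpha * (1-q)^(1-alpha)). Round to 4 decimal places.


Renyi divergence of order alpha between Bernoulli distributions:
D = (1/(alpha-1))*log(p^alpha * q^(1-alpha) + (1-p)^alpha * (1-q)^(1-alpha)).
alpha = 5, p = 0.3, q = 0.4.
p^alpha * q^(1-alpha) = 0.3^5 * 0.4^-4 = 0.094922.
(1-p)^alpha * (1-q)^(1-alpha) = 0.7^5 * 0.6^-4 = 1.296836.
sum = 0.094922 + 1.296836 = 1.391758.
D = (1/4)*log(1.391758) = 0.0826

0.0826


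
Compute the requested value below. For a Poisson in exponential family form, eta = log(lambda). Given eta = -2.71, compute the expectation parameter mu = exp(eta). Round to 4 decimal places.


Expectation parameter for Poisson exponential family:
mu = exp(eta).
eta = -2.71.
mu = exp(-2.71) = 0.0665

0.0665


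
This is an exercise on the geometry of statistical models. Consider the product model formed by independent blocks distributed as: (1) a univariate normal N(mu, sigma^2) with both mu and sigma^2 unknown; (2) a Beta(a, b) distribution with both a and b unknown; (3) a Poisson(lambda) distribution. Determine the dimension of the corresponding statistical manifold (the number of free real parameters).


The dimension of a statistical manifold equals the number of free
(independent) real parameters of the model. For a product of independent
blocks the parameter counts add.
- normal (mu, sigma^2): 2.
- Beta (a, b): 2.
- Poisson (lambda): 1.
Total = 2 + 2 + 1 = 5.
Dimension = 5

5


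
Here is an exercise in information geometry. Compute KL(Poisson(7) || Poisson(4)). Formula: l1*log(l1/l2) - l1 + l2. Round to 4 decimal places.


KL divergence for Poisson:
KL = l1*log(l1/l2) - l1 + l2.
l1 = 7, l2 = 4.
log(7/4) = 0.559616.
l1*log(l1/l2) = 7 * 0.559616 = 3.917311.
KL = 3.917311 - 7 + 4 = 0.9173

0.9173


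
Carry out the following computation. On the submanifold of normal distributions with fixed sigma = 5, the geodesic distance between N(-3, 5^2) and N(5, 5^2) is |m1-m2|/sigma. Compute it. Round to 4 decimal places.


On the fixed-variance normal subfamily, geodesic distance = |m1-m2|/sigma.
|-3 - 5| = 8.
sigma = 5.
d = 8/5 = 1.6000

1.6000


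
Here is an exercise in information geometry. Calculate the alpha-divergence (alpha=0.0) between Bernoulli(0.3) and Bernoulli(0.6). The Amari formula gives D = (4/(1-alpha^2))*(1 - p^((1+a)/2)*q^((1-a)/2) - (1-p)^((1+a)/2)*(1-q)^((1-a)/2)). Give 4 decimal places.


Amari alpha-divergence:
D = (4/(1-alpha^2))*(1 - p^((1+a)/2)*q^((1-a)/2) - (1-p)^((1+a)/2)*(1-q)^((1-a)/2)).
alpha = 0.0, p = 0.3, q = 0.6.
e1 = (1+alpha)/2 = 0.5, e2 = (1-alpha)/2 = 0.5.
t1 = p^e1 * q^e2 = 0.3^0.5 * 0.6^0.5 = 0.424264.
t2 = (1-p)^e1 * (1-q)^e2 = 0.7^0.5 * 0.4^0.5 = 0.52915.
4/(1-alpha^2) = 4.0.
D = 4.0*(1 - 0.424264 - 0.52915) = 0.1863

0.1863


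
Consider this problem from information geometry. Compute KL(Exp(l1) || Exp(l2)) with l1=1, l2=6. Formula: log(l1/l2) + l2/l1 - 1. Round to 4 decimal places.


KL divergence for exponential family:
KL = log(l1/l2) + l2/l1 - 1.
log(1/6) = -1.791759.
6/1 = 6.0.
KL = -1.791759 + 6.0 - 1 = 3.2082

3.2082


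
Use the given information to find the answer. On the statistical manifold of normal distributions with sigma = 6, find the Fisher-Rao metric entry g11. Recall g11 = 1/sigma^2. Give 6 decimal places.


For the 2-parameter normal family, the Fisher metric has:
  g11 = 1/sigma^2, g22 = 2/sigma^2.
sigma = 6, sigma^2 = 36.
g11 = 0.027778

0.027778


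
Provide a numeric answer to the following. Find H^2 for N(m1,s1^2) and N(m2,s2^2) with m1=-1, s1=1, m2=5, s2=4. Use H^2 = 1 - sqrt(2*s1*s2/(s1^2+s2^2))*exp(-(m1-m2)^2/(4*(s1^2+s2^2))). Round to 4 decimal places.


Squared Hellinger distance for Gaussians:
H^2 = 1 - sqrt(2*s1*s2/(s1^2+s2^2)) * exp(-(m1-m2)^2/(4*(s1^2+s2^2))).
s1^2 = 1, s2^2 = 16, s1^2+s2^2 = 17.
sqrt(2*1*4/(17)) = 0.685994.
(m1-m2)^2 = (-6)^2 = 36.
exp(-36/(4*17)) = exp(-0.529412) = 0.588951.
H^2 = 1 - 0.685994*0.588951 = 0.5960

0.5960


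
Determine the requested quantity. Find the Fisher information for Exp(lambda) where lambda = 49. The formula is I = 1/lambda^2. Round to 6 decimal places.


Fisher information for exponential: I(lambda) = 1/lambda^2.
lambda = 49, lambda^2 = 2401.
I = 1/2401 = 0.000416

0.000416


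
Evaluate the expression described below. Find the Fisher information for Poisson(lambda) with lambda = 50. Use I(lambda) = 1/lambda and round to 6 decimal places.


Fisher information for Poisson: I(lambda) = 1/lambda.
lambda = 50.
I(lambda) = 1/50 = 0.020000

0.020000


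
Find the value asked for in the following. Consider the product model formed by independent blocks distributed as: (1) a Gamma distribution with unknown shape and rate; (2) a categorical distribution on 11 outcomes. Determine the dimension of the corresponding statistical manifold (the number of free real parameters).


The dimension of a statistical manifold equals the number of free
(independent) real parameters of the model. For a product of independent
blocks the parameter counts add.
- Gamma (shape, rate): 2.
- categorical on 11 outcomes (probabilities sum to 1): 11-1 = 10.
Total = 2 + 10 = 12.
Dimension = 12

12


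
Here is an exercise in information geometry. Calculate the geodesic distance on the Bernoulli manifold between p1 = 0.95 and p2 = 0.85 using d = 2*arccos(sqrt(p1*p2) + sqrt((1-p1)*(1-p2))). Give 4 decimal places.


Geodesic distance on Bernoulli manifold:
d(p1,p2) = 2*arccos(sqrt(p1*p2) + sqrt((1-p1)*(1-p2))).
sqrt(p1*p2) = sqrt(0.95*0.85) = 0.89861.
sqrt((1-p1)*(1-p2)) = sqrt(0.05*0.15) = 0.086603.
arg = 0.89861 + 0.086603 = 0.985213.
d = 2*arccos(0.985213) = 0.3444

0.3444


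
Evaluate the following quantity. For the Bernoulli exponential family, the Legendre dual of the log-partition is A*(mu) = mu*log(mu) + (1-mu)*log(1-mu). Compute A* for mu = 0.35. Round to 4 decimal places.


Legendre transform for Bernoulli:
A*(mu) = mu*log(mu) + (1-mu)*log(1-mu).
mu = 0.35, 1-mu = 0.65.
mu*log(mu) = 0.35*log(0.35) = -0.367438.
(1-mu)*log(1-mu) = 0.65*log(0.65) = -0.280009.
A* = -0.367438 + -0.280009 = -0.6474

-0.6474


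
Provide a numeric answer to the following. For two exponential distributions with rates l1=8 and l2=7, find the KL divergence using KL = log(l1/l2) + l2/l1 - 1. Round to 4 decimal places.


KL divergence for exponential family:
KL = log(l1/l2) + l2/l1 - 1.
log(8/7) = 0.133531.
7/8 = 0.875.
KL = 0.133531 + 0.875 - 1 = 0.0085

0.0085


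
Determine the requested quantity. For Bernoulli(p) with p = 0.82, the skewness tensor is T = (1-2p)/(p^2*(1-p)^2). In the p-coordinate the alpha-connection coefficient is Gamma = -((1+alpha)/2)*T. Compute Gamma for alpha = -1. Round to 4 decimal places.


Skewness (Amari-Chentsov) tensor: T = (1-2p)/(p^2*(1-p)^2).
p = 0.82, 1-2p = -0.64, p^2 = 0.6724, (1-p)^2 = 0.0324.
T = -0.64/(0.6724 * 0.0324) = -29.376988.
In the p-coordinate, Gamma^(alpha) = Gamma^(0) - (alpha/2)*T with Gamma^(0) = (1/2)*g'(p) = -T/2,
so Gamma^(alpha) = -((1+alpha)/2)*T.
alpha = -1, -(1+alpha)/2 = 0.0.
Gamma = 0.0 * -29.376988 = 0.0000

0.0000


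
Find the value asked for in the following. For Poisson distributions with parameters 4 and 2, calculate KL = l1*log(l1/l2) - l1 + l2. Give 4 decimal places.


KL divergence for Poisson:
KL = l1*log(l1/l2) - l1 + l2.
l1 = 4, l2 = 2.
log(4/2) = 0.693147.
l1*log(l1/l2) = 4 * 0.693147 = 2.772589.
KL = 2.772589 - 4 + 2 = 0.7726

0.7726


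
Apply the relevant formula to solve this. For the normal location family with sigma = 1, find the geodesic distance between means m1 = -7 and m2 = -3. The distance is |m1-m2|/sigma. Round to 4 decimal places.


On the fixed-variance normal subfamily, geodesic distance = |m1-m2|/sigma.
|-7 - -3| = 4.
sigma = 1.
d = 4/1 = 4.0000

4.0000


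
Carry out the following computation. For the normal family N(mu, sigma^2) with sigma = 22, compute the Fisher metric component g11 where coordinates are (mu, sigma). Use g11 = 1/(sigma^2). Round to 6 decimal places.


For the 2-parameter normal family, the Fisher metric has:
  g11 = 1/sigma^2, g22 = 2/sigma^2.
sigma = 22, sigma^2 = 484.
g11 = 0.002066

0.002066


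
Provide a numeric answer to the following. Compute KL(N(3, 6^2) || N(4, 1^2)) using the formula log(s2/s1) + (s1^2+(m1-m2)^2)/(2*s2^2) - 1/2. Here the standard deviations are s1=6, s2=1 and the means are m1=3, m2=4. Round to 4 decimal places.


KL divergence between normal distributions:
KL = log(s2/s1) + (s1^2 + (m1-m2)^2)/(2*s2^2) - 1/2.
log(1/6) = -1.791759.
(6^2 + (3-4)^2)/(2*1^2) = (36 + 1)/2 = 18.5.
KL = -1.791759 + 18.5 - 0.5 = 16.2082

16.2082


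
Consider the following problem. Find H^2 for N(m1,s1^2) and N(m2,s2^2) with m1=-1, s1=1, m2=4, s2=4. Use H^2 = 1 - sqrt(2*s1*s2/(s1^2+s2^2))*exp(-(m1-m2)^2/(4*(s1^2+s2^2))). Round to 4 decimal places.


Squared Hellinger distance for Gaussians:
H^2 = 1 - sqrt(2*s1*s2/(s1^2+s2^2)) * exp(-(m1-m2)^2/(4*(s1^2+s2^2))).
s1^2 = 1, s2^2 = 16, s1^2+s2^2 = 17.
sqrt(2*1*4/(17)) = 0.685994.
(m1-m2)^2 = (-5)^2 = 25.
exp(-25/(4*17)) = exp(-0.367647) = 0.692362.
H^2 = 1 - 0.685994*0.692362 = 0.5250

0.5250


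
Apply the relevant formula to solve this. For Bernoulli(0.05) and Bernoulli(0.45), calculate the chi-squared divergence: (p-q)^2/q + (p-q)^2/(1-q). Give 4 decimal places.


Chi-squared divergence between Bernoulli distributions:
chi^2 = (p-q)^2/q + (p-q)^2/(1-q).
p = 0.05, q = 0.45, p-q = -0.4.
(p-q)^2 = 0.16.
term1 = 0.16/0.45 = 0.355556.
term2 = 0.16/0.55 = 0.290909.
chi^2 = 0.355556 + 0.290909 = 0.6465

0.6465


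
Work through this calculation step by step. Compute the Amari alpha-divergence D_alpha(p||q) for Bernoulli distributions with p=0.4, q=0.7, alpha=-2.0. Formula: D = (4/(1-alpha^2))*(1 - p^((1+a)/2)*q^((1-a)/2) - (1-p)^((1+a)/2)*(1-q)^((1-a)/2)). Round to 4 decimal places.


Amari alpha-divergence:
D = (4/(1-alpha^2))*(1 - p^((1+a)/2)*q^((1-a)/2) - (1-p)^((1+a)/2)*(1-q)^((1-a)/2)).
alpha = -2.0, p = 0.4, q = 0.7.
e1 = (1+alpha)/2 = -0.5, e2 = (1-alpha)/2 = 1.5.
t1 = p^e1 * q^e2 = 0.4^-0.5 * 0.7^1.5 = 0.926013.
t2 = (1-p)^e1 * (1-q)^e2 = 0.6^-0.5 * 0.3^1.5 = 0.212132.
4/(1-alpha^2) = -1.333333.
D = -1.333333*(1 - 0.926013 - 0.212132) = 0.1842

0.1842


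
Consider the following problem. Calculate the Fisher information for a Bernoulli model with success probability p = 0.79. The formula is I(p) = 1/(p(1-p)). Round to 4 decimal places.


For Bernoulli(p), Fisher information is I(p) = 1/(p*(1-p)).
p = 0.79, 1-p = 0.21.
p*(1-p) = 0.1659.
I(p) = 1/0.1659 = 6.0277

6.0277


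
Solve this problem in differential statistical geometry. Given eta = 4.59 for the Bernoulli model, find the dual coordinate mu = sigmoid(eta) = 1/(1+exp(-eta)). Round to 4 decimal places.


Dual coordinate (expectation parameter) for Bernoulli:
mu = 1/(1+exp(-eta)).
eta = 4.59.
exp(-eta) = exp(-4.59) = 0.010153.
mu = 1/(1+0.010153) = 0.9899

0.9899


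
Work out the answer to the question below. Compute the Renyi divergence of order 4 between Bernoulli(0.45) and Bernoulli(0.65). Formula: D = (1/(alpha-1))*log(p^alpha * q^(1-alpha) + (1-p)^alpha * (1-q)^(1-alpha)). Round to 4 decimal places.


Renyi divergence of order alpha between Bernoulli distributions:
D = (1/(alpha-1))*log(p^alpha * q^(1-alpha) + (1-p)^alpha * (1-q)^(1-alpha)).
alpha = 4, p = 0.45, q = 0.65.
p^alpha * q^(1-alpha) = 0.45^4 * 0.65^-3 = 0.149317.
(1-p)^alpha * (1-q)^(1-alpha) = 0.55^4 * 0.35^-3 = 2.134257.
sum = 0.149317 + 2.134257 = 2.283574.
D = (1/3)*log(2.283574) = 0.2752

0.2752


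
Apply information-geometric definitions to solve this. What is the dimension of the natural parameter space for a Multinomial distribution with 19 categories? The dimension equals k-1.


Exponential family dimension calculation:
For Multinomial with k=19 categories, dim = k-1 = 18.

18


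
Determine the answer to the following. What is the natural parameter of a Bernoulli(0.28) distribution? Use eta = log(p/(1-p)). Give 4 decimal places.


Natural parameter for Bernoulli: eta = log(p/(1-p)).
p = 0.28, 1-p = 0.72.
p/(1-p) = 0.388889.
eta = log(0.388889) = -0.9445

-0.9445


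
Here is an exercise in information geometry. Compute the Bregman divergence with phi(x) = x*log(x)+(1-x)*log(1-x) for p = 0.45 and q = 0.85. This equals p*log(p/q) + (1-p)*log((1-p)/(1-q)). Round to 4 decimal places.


Bregman divergence with negative entropy generator:
D = p*log(p/q) + (1-p)*log((1-p)/(1-q)).
p = 0.45, q = 0.85.
p*log(p/q) = 0.45*log(0.45/0.85) = -0.286195.
(1-p)*log((1-p)/(1-q)) = 0.55*log(0.55/0.15) = 0.714606.
D = -0.286195 + 0.714606 = 0.4284

0.4284


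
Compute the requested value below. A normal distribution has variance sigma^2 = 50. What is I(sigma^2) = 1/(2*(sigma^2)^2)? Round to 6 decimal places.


Fisher information for variance: I(sigma^2) = 1/(2*sigma^4).
sigma^2 = 50, so sigma^4 = 2500.
I = 1/(2*2500) = 1/5000 = 0.000200

0.000200


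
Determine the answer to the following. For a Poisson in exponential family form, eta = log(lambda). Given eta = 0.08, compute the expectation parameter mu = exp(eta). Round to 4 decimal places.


Expectation parameter for Poisson exponential family:
mu = exp(eta).
eta = 0.08.
mu = exp(0.08) = 1.0833

1.0833


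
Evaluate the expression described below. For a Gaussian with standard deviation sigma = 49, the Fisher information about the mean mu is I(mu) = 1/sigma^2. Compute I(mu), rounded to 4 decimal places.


The Fisher information for the mean of a normal distribution is I(mu) = 1/sigma^2.
sigma = 49, so sigma^2 = 2401.
I(mu) = 1/2401 = 0.0004

0.0004


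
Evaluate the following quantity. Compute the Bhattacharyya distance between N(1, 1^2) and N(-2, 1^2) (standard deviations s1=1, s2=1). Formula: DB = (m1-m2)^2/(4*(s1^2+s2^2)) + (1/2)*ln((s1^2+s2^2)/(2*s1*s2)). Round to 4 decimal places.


Bhattacharyya distance between two Gaussians:
DB = (m1-m2)^2/(4*(s1^2+s2^2)) + (1/2)*ln((s1^2+s2^2)/(2*s1*s2)).
(m1-m2)^2 = (3)^2 = 9.
s1^2+s2^2 = 1 + 1 = 2.
term1 = 9/8 = 1.125.
term2 = 0.5*ln(2/2.0) = 0.0.
DB = 1.125 + 0.0 = 1.1250

1.1250


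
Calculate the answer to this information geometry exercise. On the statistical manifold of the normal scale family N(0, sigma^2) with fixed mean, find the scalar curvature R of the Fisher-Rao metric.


This family has a single free parameter, so its statistical manifold
is 1-dimensional. The Riemann curvature tensor of any 1-dimensional
Riemannian manifold vanishes identically, so R = 0.

0


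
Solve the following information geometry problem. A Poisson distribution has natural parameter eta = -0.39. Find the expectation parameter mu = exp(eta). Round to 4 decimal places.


Expectation parameter for Poisson exponential family:
mu = exp(eta).
eta = -0.39.
mu = exp(-0.39) = 0.6771

0.6771


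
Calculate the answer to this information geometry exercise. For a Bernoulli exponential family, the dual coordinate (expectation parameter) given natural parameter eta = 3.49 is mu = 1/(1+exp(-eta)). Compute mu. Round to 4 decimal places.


Dual coordinate (expectation parameter) for Bernoulli:
mu = 1/(1+exp(-eta)).
eta = 3.49.
exp(-eta) = exp(-3.49) = 0.030501.
mu = 1/(1+0.030501) = 0.9704

0.9704


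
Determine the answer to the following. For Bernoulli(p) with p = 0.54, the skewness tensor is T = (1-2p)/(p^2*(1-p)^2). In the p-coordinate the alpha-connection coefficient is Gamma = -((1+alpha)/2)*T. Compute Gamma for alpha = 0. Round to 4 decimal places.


Skewness (Amari-Chentsov) tensor: T = (1-2p)/(p^2*(1-p)^2).
p = 0.54, 1-2p = -0.08, p^2 = 0.2916, (1-p)^2 = 0.2116.
T = -0.08/(0.2916 * 0.2116) = -1.296543.
In the p-coordinate, Gamma^(alpha) = Gamma^(0) - (alpha/2)*T with Gamma^(0) = (1/2)*g'(p) = -T/2,
so Gamma^(alpha) = -((1+alpha)/2)*T.
alpha = 0, -(1+alpha)/2 = -0.5.
Gamma = -0.5 * -1.296543 = 0.6483

0.6483


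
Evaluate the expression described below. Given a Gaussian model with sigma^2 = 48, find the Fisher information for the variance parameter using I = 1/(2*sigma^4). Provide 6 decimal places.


Fisher information for variance: I(sigma^2) = 1/(2*sigma^4).
sigma^2 = 48, so sigma^4 = 2304.
I = 1/(2*2304) = 1/4608 = 0.000217

0.000217


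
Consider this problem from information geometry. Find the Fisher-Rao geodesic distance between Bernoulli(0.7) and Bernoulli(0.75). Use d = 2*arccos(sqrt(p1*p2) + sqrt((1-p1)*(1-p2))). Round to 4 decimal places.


Geodesic distance on Bernoulli manifold:
d(p1,p2) = 2*arccos(sqrt(p1*p2) + sqrt((1-p1)*(1-p2))).
sqrt(p1*p2) = sqrt(0.7*0.75) = 0.724569.
sqrt((1-p1)*(1-p2)) = sqrt(0.3*0.25) = 0.273861.
arg = 0.724569 + 0.273861 = 0.99843.
d = 2*arccos(0.99843) = 0.1121

0.1121


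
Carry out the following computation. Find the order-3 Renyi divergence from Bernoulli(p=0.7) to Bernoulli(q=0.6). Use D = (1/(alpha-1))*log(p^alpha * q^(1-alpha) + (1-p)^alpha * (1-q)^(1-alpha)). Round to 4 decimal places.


Renyi divergence of order alpha between Bernoulli distributions:
D = (1/(alpha-1))*log(p^alpha * q^(1-alpha) + (1-p)^alpha * (1-q)^(1-alpha)).
alpha = 3, p = 0.7, q = 0.6.
p^alpha * q^(1-alpha) = 0.7^3 * 0.6^-2 = 0.952778.
(1-p)^alpha * (1-q)^(1-alpha) = 0.3^3 * 0.4^-2 = 0.16875.
sum = 0.952778 + 0.16875 = 1.121528.
D = (1/2)*log(1.121528) = 0.0573

0.0573


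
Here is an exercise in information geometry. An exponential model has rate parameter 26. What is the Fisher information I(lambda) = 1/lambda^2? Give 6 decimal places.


Fisher information for exponential: I(lambda) = 1/lambda^2.
lambda = 26, lambda^2 = 676.
I = 1/676 = 0.001479

0.001479


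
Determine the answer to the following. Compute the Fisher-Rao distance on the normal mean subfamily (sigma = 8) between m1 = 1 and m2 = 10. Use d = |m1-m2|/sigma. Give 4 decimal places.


On the fixed-variance normal subfamily, geodesic distance = |m1-m2|/sigma.
|1 - 10| = 9.
sigma = 8.
d = 9/8 = 1.1250

1.1250


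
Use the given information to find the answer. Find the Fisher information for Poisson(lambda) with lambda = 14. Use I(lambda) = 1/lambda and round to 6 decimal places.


Fisher information for Poisson: I(lambda) = 1/lambda.
lambda = 14.
I(lambda) = 1/14 = 0.071429

0.071429


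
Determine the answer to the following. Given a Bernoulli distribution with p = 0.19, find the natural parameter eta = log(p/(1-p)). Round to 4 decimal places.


Natural parameter for Bernoulli: eta = log(p/(1-p)).
p = 0.19, 1-p = 0.81.
p/(1-p) = 0.234568.
eta = log(0.234568) = -1.4500

-1.4500


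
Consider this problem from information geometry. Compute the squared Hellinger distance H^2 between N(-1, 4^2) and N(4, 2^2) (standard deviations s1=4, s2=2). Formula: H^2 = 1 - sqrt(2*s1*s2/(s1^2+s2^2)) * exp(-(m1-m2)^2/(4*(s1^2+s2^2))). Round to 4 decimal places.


Squared Hellinger distance for Gaussians:
H^2 = 1 - sqrt(2*s1*s2/(s1^2+s2^2)) * exp(-(m1-m2)^2/(4*(s1^2+s2^2))).
s1^2 = 16, s2^2 = 4, s1^2+s2^2 = 20.
sqrt(2*4*2/(20)) = 0.894427.
(m1-m2)^2 = (-5)^2 = 25.
exp(-25/(4*20)) = exp(-0.3125) = 0.731616.
H^2 = 1 - 0.894427*0.731616 = 0.3456

0.3456


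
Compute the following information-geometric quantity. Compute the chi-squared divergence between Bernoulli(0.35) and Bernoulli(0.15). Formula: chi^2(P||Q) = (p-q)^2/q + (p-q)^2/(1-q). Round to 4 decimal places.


Chi-squared divergence between Bernoulli distributions:
chi^2 = (p-q)^2/q + (p-q)^2/(1-q).
p = 0.35, q = 0.15, p-q = 0.2.
(p-q)^2 = 0.04.
term1 = 0.04/0.15 = 0.266667.
term2 = 0.04/0.85 = 0.047059.
chi^2 = 0.266667 + 0.047059 = 0.3137

0.3137


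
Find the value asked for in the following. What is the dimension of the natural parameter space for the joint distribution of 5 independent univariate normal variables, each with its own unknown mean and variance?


Exponential family dimension calculation:
Each univariate normal has two natural parameters (mu/sigma^2 and -1/(2 sigma^2)).
With 5 independent components, dim = 2 * 5 = 10.

10


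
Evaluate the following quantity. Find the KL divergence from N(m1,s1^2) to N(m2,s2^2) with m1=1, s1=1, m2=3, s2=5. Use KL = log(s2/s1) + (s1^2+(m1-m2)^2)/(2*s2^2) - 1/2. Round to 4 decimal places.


KL divergence between normal distributions:
KL = log(s2/s1) + (s1^2 + (m1-m2)^2)/(2*s2^2) - 1/2.
log(5/1) = 1.609438.
(1^2 + (1-3)^2)/(2*5^2) = (1 + 4)/50 = 0.1.
KL = 1.609438 + 0.1 - 0.5 = 1.2094

1.2094


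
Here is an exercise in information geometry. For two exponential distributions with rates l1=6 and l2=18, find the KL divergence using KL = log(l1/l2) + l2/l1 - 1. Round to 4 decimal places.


KL divergence for exponential family:
KL = log(l1/l2) + l2/l1 - 1.
log(6/18) = -1.098612.
18/6 = 3.0.
KL = -1.098612 + 3.0 - 1 = 0.9014

0.9014


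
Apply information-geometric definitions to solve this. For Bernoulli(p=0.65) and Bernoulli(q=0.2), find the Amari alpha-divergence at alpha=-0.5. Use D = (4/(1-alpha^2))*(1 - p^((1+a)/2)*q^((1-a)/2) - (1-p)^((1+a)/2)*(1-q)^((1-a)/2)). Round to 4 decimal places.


Amari alpha-divergence:
D = (4/(1-alpha^2))*(1 - p^((1+a)/2)*q^((1-a)/2) - (1-p)^((1+a)/2)*(1-q)^((1-a)/2)).
alpha = -0.5, p = 0.65, q = 0.2.
e1 = (1+alpha)/2 = 0.25, e2 = (1-alpha)/2 = 0.75.
t1 = p^e1 * q^e2 = 0.65^0.25 * 0.2^0.75 = 0.268535.
t2 = (1-p)^e1 * (1-q)^e2 = 0.35^0.25 * 0.8^0.75 = 0.650631.
4/(1-alpha^2) = 5.333333.
D = 5.333333*(1 - 0.268535 - 0.650631) = 0.4311

0.4311


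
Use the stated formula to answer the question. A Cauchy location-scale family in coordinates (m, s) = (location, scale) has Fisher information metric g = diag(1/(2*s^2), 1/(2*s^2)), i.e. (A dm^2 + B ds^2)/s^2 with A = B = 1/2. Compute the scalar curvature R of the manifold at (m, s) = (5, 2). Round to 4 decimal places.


The metric has the form g = (A dm^2 + B ds^2)/s^2 with A = 1/2, B = 1/2.
Substitute u = sqrt(A/B)*m: g = B*(du^2 + ds^2)/s^2, i.e. B times the
Poincare upper half-plane metric, which has constant Gaussian curvature -1.
Scaling a 2D metric by a constant c divides the Gaussian curvature by c,
so K = -1/B = -1/(1/2) = -2.0000 everywhere (the point (m, s) = (5, 2) is irrelevant:
the curvature is constant).
Scalar curvature in dimension 2: R = 2K = -2/(1/2) = -4.0000.

-4.0000


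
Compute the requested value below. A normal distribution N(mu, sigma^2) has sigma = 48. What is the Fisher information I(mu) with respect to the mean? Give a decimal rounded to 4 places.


The Fisher information for the mean of a normal distribution is I(mu) = 1/sigma^2.
sigma = 48, so sigma^2 = 2304.
I(mu) = 1/2304 = 0.0004

0.0004
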